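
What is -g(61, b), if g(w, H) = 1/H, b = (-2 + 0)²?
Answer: -¼ ≈ -0.25000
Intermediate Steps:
b = 4 (b = (-2)² = 4)
-g(61, b) = -1/4 = -1*¼ = -¼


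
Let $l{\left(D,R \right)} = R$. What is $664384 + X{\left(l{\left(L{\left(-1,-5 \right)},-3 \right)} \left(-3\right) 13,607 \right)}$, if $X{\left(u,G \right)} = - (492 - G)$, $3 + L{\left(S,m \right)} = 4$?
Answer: $664499$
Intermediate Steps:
$L{\left(S,m \right)} = 1$ ($L{\left(S,m \right)} = -3 + 4 = 1$)
$X{\left(u,G \right)} = -492 + G$
$664384 + X{\left(l{\left(L{\left(-1,-5 \right)},-3 \right)} \left(-3\right) 13,607 \right)} = 664384 + \left(-492 + 607\right) = 664384 + 115 = 664499$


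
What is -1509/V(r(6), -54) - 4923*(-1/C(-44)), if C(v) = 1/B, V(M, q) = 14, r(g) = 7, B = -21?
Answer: -1448871/14 ≈ -1.0349e+5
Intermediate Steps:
C(v) = -1/21 (C(v) = 1/(-21) = -1/21)
-1509/V(r(6), -54) - 4923*(-1/C(-44)) = -1509/14 - 4923/((-1*(-1/21))) = -1509*1/14 - 4923/1/21 = -1509/14 - 4923*21 = -1509/14 - 103383 = -1448871/14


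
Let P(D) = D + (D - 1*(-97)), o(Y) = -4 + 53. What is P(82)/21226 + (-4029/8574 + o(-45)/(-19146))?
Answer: -133619149043/290367795642 ≈ -0.46017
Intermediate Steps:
o(Y) = 49
P(D) = 97 + 2*D (P(D) = D + (D + 97) = D + (97 + D) = 97 + 2*D)
P(82)/21226 + (-4029/8574 + o(-45)/(-19146)) = (97 + 2*82)/21226 + (-4029/8574 + 49/(-19146)) = (97 + 164)*(1/21226) + (-4029*1/8574 + 49*(-1/19146)) = 261*(1/21226) + (-1343/2858 - 49/19146) = 261/21226 - 6463280/13679817 = -133619149043/290367795642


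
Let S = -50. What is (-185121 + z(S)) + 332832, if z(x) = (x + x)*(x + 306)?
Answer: 122111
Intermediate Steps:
z(x) = 2*x*(306 + x) (z(x) = (2*x)*(306 + x) = 2*x*(306 + x))
(-185121 + z(S)) + 332832 = (-185121 + 2*(-50)*(306 - 50)) + 332832 = (-185121 + 2*(-50)*256) + 332832 = (-185121 - 25600) + 332832 = -210721 + 332832 = 122111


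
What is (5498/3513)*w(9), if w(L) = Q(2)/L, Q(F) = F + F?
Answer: 21992/31617 ≈ 0.69557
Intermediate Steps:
Q(F) = 2*F
w(L) = 4/L (w(L) = (2*2)/L = 4/L)
(5498/3513)*w(9) = (5498/3513)*(4/9) = 21992/31617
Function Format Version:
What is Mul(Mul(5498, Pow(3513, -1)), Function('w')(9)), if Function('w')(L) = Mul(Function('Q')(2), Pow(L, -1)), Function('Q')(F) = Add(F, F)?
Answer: Rational(21992, 31617) ≈ 0.69557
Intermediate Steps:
Function('Q')(F) = Mul(2, F)
Function('w')(L) = Mul(4, Pow(L, -1)) (Function('w')(L) = Mul(Mul(2, 2), Pow(L, -1)) = Mul(4, Pow(L, -1)))
Mul(Mul(5498, Pow(3513, -1)), Function('w')(9)) = Mul(Mul(5498, Pow(3513, -1)), Mul(4, Pow(9, -1))) = Mul(Mul(5498, Rational(1, 3513)), Mul(4, Rational(1, 9))) = Mul(Rational(5498, 3513), Rational(4, 9)) = Rational(21992, 31617)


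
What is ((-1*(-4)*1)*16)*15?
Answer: 960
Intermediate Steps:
((-1*(-4)*1)*16)*15 = ((4*1)*16)*15 = (4*16)*15 = 64*15 = 960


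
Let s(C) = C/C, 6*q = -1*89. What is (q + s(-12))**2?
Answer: 6889/36 ≈ 191.36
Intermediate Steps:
q = -89/6 (q = (-1*89)/6 = (1/6)*(-89) = -89/6 ≈ -14.833)
s(C) = 1
(q + s(-12))**2 = (-89/6 + 1)**2 = (-83/6)**2 = 6889/36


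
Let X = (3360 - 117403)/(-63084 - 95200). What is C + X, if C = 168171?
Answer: 26618892607/158284 ≈ 1.6817e+5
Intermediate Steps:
X = 114043/158284 (X = -114043/(-158284) = -114043*(-1/158284) = 114043/158284 ≈ 0.72050)
C + X = 168171 + 114043/158284 = 26618892607/158284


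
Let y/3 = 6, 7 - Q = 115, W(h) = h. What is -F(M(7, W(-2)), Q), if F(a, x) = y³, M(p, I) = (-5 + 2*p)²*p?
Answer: -5832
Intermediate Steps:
Q = -108 (Q = 7 - 1*115 = 7 - 115 = -108)
y = 18 (y = 3*6 = 18)
M(p, I) = p*(-5 + 2*p)²
F(a, x) = 5832 (F(a, x) = 18³ = 5832)
-F(M(7, W(-2)), Q) = -1*5832 = -5832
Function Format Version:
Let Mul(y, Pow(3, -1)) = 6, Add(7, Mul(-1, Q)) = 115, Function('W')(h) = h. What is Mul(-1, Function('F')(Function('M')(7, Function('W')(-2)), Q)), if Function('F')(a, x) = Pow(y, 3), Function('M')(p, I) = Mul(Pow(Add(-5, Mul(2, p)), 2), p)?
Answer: -5832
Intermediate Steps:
Q = -108 (Q = Add(7, Mul(-1, 115)) = Add(7, -115) = -108)
y = 18 (y = Mul(3, 6) = 18)
Function('M')(p, I) = Mul(p, Pow(Add(-5, Mul(2, p)), 2))
Function('F')(a, x) = 5832 (Function('F')(a, x) = Pow(18, 3) = 5832)
Mul(-1, Function('F')(Function('M')(7, Function('W')(-2)), Q)) = Mul(-1, 5832) = -5832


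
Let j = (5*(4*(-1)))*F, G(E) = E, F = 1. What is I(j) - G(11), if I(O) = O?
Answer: -31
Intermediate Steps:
j = -20 (j = (5*(4*(-1)))*1 = (5*(-4))*1 = -20*1 = -20)
I(j) - G(11) = -20 - 1*11 = -20 - 11 = -31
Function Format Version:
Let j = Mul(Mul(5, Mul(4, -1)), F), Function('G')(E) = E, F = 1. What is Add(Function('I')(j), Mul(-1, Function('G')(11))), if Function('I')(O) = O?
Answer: -31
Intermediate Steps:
j = -20 (j = Mul(Mul(5, Mul(4, -1)), 1) = Mul(Mul(5, -4), 1) = Mul(-20, 1) = -20)
Add(Function('I')(j), Mul(-1, Function('G')(11))) = Add(-20, Mul(-1, 11)) = Add(-20, -11) = -31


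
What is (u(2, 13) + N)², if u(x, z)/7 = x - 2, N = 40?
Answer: 1600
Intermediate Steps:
u(x, z) = -14 + 7*x (u(x, z) = 7*(x - 2) = 7*(-2 + x) = -14 + 7*x)
(u(2, 13) + N)² = ((-14 + 7*2) + 40)² = ((-14 + 14) + 40)² = (0 + 40)² = 40² = 1600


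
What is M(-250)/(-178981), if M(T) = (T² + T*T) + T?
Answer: -124750/178981 ≈ -0.69700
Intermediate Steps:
M(T) = T + 2*T² (M(T) = (T² + T²) + T = 2*T² + T = T + 2*T²)
M(-250)/(-178981) = -250*(1 + 2*(-250))/(-178981) = -250*(1 - 500)*(-1/178981) = -250*(-499)*(-1/178981) = 124750*(-1/178981) = -124750/178981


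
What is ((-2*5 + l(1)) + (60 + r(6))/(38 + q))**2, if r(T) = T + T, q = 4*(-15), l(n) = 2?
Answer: 15376/121 ≈ 127.07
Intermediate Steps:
q = -60
r(T) = 2*T
((-2*5 + l(1)) + (60 + r(6))/(38 + q))**2 = ((-2*5 + 2) + (60 + 2*6)/(38 - 60))**2 = ((-10 + 2) + (60 + 12)/(-22))**2 = (-8 + 72*(-1/22))**2 = (-8 - 36/11)**2 = (-124/11)**2 = 15376/121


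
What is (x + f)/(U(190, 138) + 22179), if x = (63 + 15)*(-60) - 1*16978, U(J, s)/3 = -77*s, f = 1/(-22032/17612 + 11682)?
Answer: 65522250353/29342520486 ≈ 2.2330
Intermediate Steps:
f = 259/3025314 (f = 1/(-22032*1/17612 + 11682) = 1/(-324/259 + 11682) = 1/(3025314/259) = 259/3025314 ≈ 8.5611e-5)
U(J, s) = -231*s (U(J, s) = 3*(-77*s) = -231*s)
x = -21658 (x = 78*(-60) - 16978 = -4680 - 16978 = -21658)
(x + f)/(U(190, 138) + 22179) = (-21658 + 259/3025314)/(-231*138 + 22179) = -65522250353/(3025314*(-31878 + 22179)) = -65522250353/3025314/(-9699) = -65522250353/3025314*(-1/9699) = 65522250353/29342520486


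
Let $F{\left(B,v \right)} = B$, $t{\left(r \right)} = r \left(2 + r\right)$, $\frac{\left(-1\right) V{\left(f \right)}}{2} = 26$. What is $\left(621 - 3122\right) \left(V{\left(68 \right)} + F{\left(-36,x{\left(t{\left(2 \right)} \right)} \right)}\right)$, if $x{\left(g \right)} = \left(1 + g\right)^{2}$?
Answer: $220088$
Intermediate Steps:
$V{\left(f \right)} = -52$ ($V{\left(f \right)} = \left(-2\right) 26 = -52$)
$\left(621 - 3122\right) \left(V{\left(68 \right)} + F{\left(-36,x{\left(t{\left(2 \right)} \right)} \right)}\right) = \left(621 - 3122\right) \left(-52 - 36\right) = \left(-2501\right) \left(-88\right) = 220088$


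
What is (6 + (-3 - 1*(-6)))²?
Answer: 81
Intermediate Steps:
(6 + (-3 - 1*(-6)))² = (6 + (-3 + 6))² = (6 + 3)² = 9² = 81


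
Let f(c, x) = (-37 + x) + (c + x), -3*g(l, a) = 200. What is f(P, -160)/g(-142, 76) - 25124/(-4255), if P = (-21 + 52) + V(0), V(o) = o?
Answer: 918619/85100 ≈ 10.795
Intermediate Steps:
g(l, a) = -200/3 (g(l, a) = -1/3*200 = -200/3)
P = 31 (P = (-21 + 52) + 0 = 31 + 0 = 31)
f(c, x) = -37 + c + 2*x
f(P, -160)/g(-142, 76) - 25124/(-4255) = (-37 + 31 + 2*(-160))/(-200/3) - 25124/(-4255) = (-37 + 31 - 320)*(-3/200) - 25124*(-1/4255) = -326*(-3/200) + 25124/4255 = 489/100 + 25124/4255 = 918619/85100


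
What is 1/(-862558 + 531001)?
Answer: -1/331557 ≈ -3.0161e-6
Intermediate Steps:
1/(-862558 + 531001) = 1/(-331557) = -1/331557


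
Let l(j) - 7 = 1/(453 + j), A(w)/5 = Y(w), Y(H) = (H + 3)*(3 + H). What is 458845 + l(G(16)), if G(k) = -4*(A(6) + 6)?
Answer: 546492731/1191 ≈ 4.5885e+5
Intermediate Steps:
Y(H) = (3 + H)² (Y(H) = (3 + H)*(3 + H) = (3 + H)²)
A(w) = 5*(3 + w)²
G(k) = -1644 (G(k) = -4*(5*(3 + 6)² + 6) = -4*(5*9² + 6) = -4*(5*81 + 6) = -4*(405 + 6) = -4*411 = -1644)
l(j) = 7 + 1/(453 + j)
458845 + l(G(16)) = 458845 + (3172 + 7*(-1644))/(453 - 1644) = 458845 + (3172 - 11508)/(-1191) = 458845 - 1/1191*(-8336) = 458845 + 8336/1191 = 546492731/1191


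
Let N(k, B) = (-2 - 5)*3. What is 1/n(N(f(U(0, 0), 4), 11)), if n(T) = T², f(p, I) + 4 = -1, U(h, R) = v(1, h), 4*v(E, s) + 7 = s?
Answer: 1/441 ≈ 0.0022676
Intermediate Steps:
v(E, s) = -7/4 + s/4
U(h, R) = -7/4 + h/4
f(p, I) = -5 (f(p, I) = -4 - 1 = -5)
N(k, B) = -21 (N(k, B) = -7*3 = -21)
1/n(N(f(U(0, 0), 4), 11)) = 1/((-21)²) = 1/441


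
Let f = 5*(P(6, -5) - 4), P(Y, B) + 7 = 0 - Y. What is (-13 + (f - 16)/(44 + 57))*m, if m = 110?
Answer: -1540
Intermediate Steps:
P(Y, B) = -7 - Y (P(Y, B) = -7 + (0 - Y) = -7 - Y)
f = -85 (f = 5*((-7 - 1*6) - 4) = 5*((-7 - 6) - 4) = 5*(-13 - 4) = 5*(-17) = -85)
(-13 + (f - 16)/(44 + 57))*m = (-13 + (-85 - 16)/(44 + 57))*110 = (-13 - 101/101)*110 = (-13 - 101*1/101)*110 = (-13 - 1)*110 = -14*110 = -1540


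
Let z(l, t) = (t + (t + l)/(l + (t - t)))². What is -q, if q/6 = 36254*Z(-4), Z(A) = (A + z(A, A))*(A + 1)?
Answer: 0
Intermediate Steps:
z(l, t) = (t + (l + t)/l)² (z(l, t) = (t + (l + t)/(l + 0))² = (t + (l + t)/l)²)
Z(A) = (1 + A)*(A + (A² + 2*A)²/A²) (Z(A) = (A + (A + A + A*A)²/A²)*(A + 1) = (A + (A + A + A²)²/A²)*(1 + A) = (A + (A² + 2*A)²/A²)*(1 + A) = (1 + A)*(A + (A² + 2*A)²/A²))
q = 0 (q = 6*(36254*(4 + (-4)³ + 6*(-4)² + 9*(-4))) = 6*(36254*(4 - 64 + 6*16 - 36)) = 6*(36254*(4 - 64 + 96 - 36)) = 6*(36254*0) = 6*0 = 0)
-q = -1*0 = 0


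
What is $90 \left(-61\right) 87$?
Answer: $-477630$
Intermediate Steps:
$90 \left(-61\right) 87 = \left(-5490\right) 87 = -477630$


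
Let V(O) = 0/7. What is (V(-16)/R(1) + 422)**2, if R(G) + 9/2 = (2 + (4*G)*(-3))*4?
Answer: 178084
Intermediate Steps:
V(O) = 0 (V(O) = 0*(1/7) = 0)
R(G) = 7/2 - 48*G (R(G) = -9/2 + (2 + (4*G)*(-3))*4 = -9/2 + (2 - 12*G)*4 = -9/2 + (8 - 48*G) = 7/2 - 48*G)
(V(-16)/R(1) + 422)**2 = (0/(7/2 - 48*1) + 422)**2 = (0/(7/2 - 48) + 422)**2 = (0/(-89/2) + 422)**2 = (0*(-2/89) + 422)**2 = (0 + 422)**2 = 422**2 = 178084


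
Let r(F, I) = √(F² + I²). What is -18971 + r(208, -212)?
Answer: -18971 + 4*√5513 ≈ -18674.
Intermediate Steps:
-18971 + r(208, -212) = -18971 + √(208² + (-212)²) = -18971 + √(43264 + 44944) = -18971 + √88208 = -18971 + 4*√5513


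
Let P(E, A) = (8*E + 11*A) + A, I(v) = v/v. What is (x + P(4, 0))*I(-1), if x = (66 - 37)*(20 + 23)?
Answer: 1279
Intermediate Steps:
I(v) = 1
P(E, A) = 8*E + 12*A
x = 1247 (x = 29*43 = 1247)
(x + P(4, 0))*I(-1) = (1247 + (8*4 + 12*0))*1 = (1247 + (32 + 0))*1 = (1247 + 32)*1 = 1279*1 = 1279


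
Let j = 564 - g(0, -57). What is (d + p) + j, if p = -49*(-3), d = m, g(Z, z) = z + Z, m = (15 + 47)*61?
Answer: 4550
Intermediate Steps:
m = 3782 (m = 62*61 = 3782)
g(Z, z) = Z + z
j = 621 (j = 564 - (0 - 57) = 564 - 1*(-57) = 564 + 57 = 621)
d = 3782
p = 147
(d + p) + j = (3782 + 147) + 621 = 3929 + 621 = 4550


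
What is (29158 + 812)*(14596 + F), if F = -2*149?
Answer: 428511060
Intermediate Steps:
F = -298
(29158 + 812)*(14596 + F) = (29158 + 812)*(14596 - 298) = 29970*14298 = 428511060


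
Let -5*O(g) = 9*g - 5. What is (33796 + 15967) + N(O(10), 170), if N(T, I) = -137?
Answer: 49626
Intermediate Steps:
O(g) = 1 - 9*g/5 (O(g) = -(9*g - 5)/5 = -(-5 + 9*g)/5 = 1 - 9*g/5)
(33796 + 15967) + N(O(10), 170) = (33796 + 15967) - 137 = 49763 - 137 = 49626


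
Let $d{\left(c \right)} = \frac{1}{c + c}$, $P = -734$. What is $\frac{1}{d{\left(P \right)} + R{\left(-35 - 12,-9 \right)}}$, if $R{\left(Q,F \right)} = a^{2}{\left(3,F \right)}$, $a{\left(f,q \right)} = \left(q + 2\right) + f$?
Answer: $\frac{1468}{23487} \approx 0.062503$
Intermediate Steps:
$d{\left(c \right)} = \frac{1}{2 c}$
$a{\left(f,q \right)} = 2 + f + q$ ($a{\left(f,q \right)} = \left(2 + q\right) + f = 2 + f + q$)
$R{\left(Q,F \right)} = \left(5 + F\right)^{2}$ ($R{\left(Q,F \right)} = \left(2 + 3 + F\right)^{2} = \left(5 + F\right)^{2}$)
$\frac{1}{d{\left(P \right)} + R{\left(-35 - 12,-9 \right)}} = \frac{1}{\frac{1}{2 \left(-734\right)} + \left(5 - 9\right)^{2}} = \frac{1}{\frac{1}{2} \left(- \frac{1}{734}\right) + \left(-4\right)^{2}} = \frac{1}{- \frac{1}{1468} + 16} = \frac{1}{\frac{23487}{1468}} = \frac{1468}{23487}$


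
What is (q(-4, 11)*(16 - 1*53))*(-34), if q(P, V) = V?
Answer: 13838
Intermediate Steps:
(q(-4, 11)*(16 - 1*53))*(-34) = (11*(16 - 1*53))*(-34) = (11*(16 - 53))*(-34) = (11*(-37))*(-34) = -407*(-34) = 13838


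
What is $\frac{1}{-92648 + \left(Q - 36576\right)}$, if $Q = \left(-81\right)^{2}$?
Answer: $- \frac{1}{122663} \approx -8.1524 \cdot 10^{-6}$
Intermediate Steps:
$Q = 6561$
$\frac{1}{-92648 + \left(Q - 36576\right)} = \frac{1}{-92648 + \left(6561 - 36576\right)} = \frac{1}{-92648 - 30015} = \frac{1}{-122663} = - \frac{1}{122663}$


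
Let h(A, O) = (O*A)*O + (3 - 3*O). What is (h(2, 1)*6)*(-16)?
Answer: -192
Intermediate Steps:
h(A, O) = 3 - 3*O + A*O² (h(A, O) = (A*O)*O + (3 - 3*O) = A*O² + (3 - 3*O) = 3 - 3*O + A*O²)
(h(2, 1)*6)*(-16) = ((3 - 3*1 + 2*1²)*6)*(-16) = ((3 - 3 + 2*1)*6)*(-16) = ((3 - 3 + 2)*6)*(-16) = (2*6)*(-16) = 12*(-16) = -192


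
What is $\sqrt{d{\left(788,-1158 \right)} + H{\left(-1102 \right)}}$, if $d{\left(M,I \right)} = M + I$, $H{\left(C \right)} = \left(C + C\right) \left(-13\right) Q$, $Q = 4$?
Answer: $\sqrt{114238} \approx 337.99$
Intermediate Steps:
$H{\left(C \right)} = - 104 C$ ($H{\left(C \right)} = \left(C + C\right) \left(-13\right) 4 = 2 C \left(-13\right) 4 = - 26 C 4 = - 104 C$)
$d{\left(M,I \right)} = I + M$
$\sqrt{d{\left(788,-1158 \right)} + H{\left(-1102 \right)}} = \sqrt{\left(-1158 + 788\right) - -114608} = \sqrt{-370 + 114608} = \sqrt{114238}$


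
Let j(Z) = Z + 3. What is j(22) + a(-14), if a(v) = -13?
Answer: 12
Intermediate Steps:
j(Z) = 3 + Z
j(22) + a(-14) = (3 + 22) - 13 = 25 - 13 = 12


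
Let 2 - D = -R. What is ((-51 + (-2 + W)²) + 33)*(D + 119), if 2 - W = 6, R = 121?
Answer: 4356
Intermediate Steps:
W = -4 (W = 2 - 1*6 = 2 - 6 = -4)
D = 123 (D = 2 - (-1)*121 = 2 - 1*(-121) = 2 + 121 = 123)
((-51 + (-2 + W)²) + 33)*(D + 119) = ((-51 + (-2 - 4)²) + 33)*(123 + 119) = ((-51 + (-6)²) + 33)*242 = ((-51 + 36) + 33)*242 = (-15 + 33)*242 = 18*242 = 4356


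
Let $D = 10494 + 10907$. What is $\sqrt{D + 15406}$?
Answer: $\sqrt{36807} \approx 191.85$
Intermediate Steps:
$D = 21401$
$\sqrt{D + 15406} = \sqrt{21401 + 15406} = \sqrt{36807}$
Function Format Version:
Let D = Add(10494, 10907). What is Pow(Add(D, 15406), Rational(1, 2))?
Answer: Pow(36807, Rational(1, 2)) ≈ 191.85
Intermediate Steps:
D = 21401
Pow(Add(D, 15406), Rational(1, 2)) = Pow(Add(21401, 15406), Rational(1, 2)) = Pow(36807, Rational(1, 2))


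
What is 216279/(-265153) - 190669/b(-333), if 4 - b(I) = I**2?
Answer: 3796337206/4200212915 ≈ 0.90384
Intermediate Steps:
b(I) = 4 - I**2
216279/(-265153) - 190669/b(-333) = 216279/(-265153) - 190669/(4 - 1*(-333)**2) = 216279*(-1/265153) - 190669/(4 - 1*110889) = -30897/37879 - 190669/(4 - 110889) = -30897/37879 - 190669/(-110885) = -30897/37879 - 190669*(-1/110885) = -30897/37879 + 190669/110885 = 3796337206/4200212915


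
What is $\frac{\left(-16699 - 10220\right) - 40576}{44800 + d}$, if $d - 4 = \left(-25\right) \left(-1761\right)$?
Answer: $- \frac{67495}{88829} \approx -0.75983$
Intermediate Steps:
$d = 44029$ ($d = 4 - -44025 = 4 + 44025 = 44029$)
$\frac{\left(-16699 - 10220\right) - 40576}{44800 + d} = \frac{\left(-16699 - 10220\right) - 40576}{44800 + 44029} = \frac{\left(-16699 - 10220\right) - 40576}{88829} = \left(-26919 - 40576\right) \frac{1}{88829} = \left(-67495\right) \frac{1}{88829} = - \frac{67495}{88829}$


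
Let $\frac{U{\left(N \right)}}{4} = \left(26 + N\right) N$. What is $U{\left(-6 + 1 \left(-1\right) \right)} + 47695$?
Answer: $47163$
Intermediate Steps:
$U{\left(N \right)} = 4 N \left(26 + N\right)$ ($U{\left(N \right)} = 4 \left(26 + N\right) N = 4 N \left(26 + N\right)$)
$U{\left(-6 + 1 \left(-1\right) \right)} + 47695 = 4 \left(-6 + 1 \left(-1\right)\right) \left(26 + \left(-6 + 1 \left(-1\right)\right)\right) + 47695 = 4 \left(-6 - 1\right) \left(26 - 7\right) + 47695 = 4 \left(-7\right) \left(26 - 7\right) + 47695 = 4 \left(-7\right) 19 + 47695 = -532 + 47695 = 47163$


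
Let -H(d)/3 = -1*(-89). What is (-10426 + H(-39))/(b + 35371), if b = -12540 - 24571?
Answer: 10693/1740 ≈ 6.1454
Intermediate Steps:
b = -37111
H(d) = -267 (H(d) = -(-3)*(-89) = -3*89 = -267)
(-10426 + H(-39))/(b + 35371) = (-10426 - 267)/(-37111 + 35371) = -10693/(-1740) = -10693*(-1/1740) = 10693/1740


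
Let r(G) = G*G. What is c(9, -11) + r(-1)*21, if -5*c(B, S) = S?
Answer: 116/5 ≈ 23.200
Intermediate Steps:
c(B, S) = -S/5
r(G) = G²
c(9, -11) + r(-1)*21 = -⅕*(-11) + (-1)²*21 = 11/5 + 1*21 = 11/5 + 21 = 116/5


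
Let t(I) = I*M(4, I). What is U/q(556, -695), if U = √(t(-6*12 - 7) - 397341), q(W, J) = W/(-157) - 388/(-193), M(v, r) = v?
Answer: -393913*I*√2353/46392 ≈ -411.88*I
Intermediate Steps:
q(W, J) = 388/193 - W/157 (q(W, J) = W*(-1/157) - 388*(-1/193) = -W/157 + 388/193 = 388/193 - W/157)
t(I) = 4*I (t(I) = I*4 = 4*I)
U = 13*I*√2353 (U = √(4*(-6*12 - 7) - 397341) = √(4*(-72 - 7) - 397341) = √(4*(-79) - 397341) = √(-316 - 397341) = √(-397657) = 13*I*√2353 ≈ 630.6*I)
U/q(556, -695) = (13*I*√2353)/(388/193 - 1/157*556) = (13*I*√2353)/(388/193 - 556/157) = (13*I*√2353)/(-46392/30301) = (13*I*√2353)*(-30301/46392) = -393913*I*√2353/46392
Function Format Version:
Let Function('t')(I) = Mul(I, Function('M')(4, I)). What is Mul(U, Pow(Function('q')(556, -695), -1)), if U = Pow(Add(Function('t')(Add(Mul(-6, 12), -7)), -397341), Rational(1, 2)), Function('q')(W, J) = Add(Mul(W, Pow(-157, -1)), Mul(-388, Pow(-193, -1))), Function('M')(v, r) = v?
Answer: Mul(Rational(-393913, 46392), I, Pow(2353, Rational(1, 2))) ≈ Mul(-411.88, I)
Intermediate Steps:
Function('q')(W, J) = Add(Rational(388, 193), Mul(Rational(-1, 157), W)) (Function('q')(W, J) = Add(Mul(W, Rational(-1, 157)), Mul(-388, Rational(-1, 193))) = Add(Mul(Rational(-1, 157), W), Rational(388, 193)) = Add(Rational(388, 193), Mul(Rational(-1, 157), W)))
Function('t')(I) = Mul(4, I) (Function('t')(I) = Mul(I, 4) = Mul(4, I))
U = Mul(13, I, Pow(2353, Rational(1, 2))) (U = Pow(Add(Mul(4, Add(Mul(-6, 12), -7)), -397341), Rational(1, 2)) = Pow(Add(Mul(4, Add(-72, -7)), -397341), Rational(1, 2)) = Pow(Add(Mul(4, -79), -397341), Rational(1, 2)) = Pow(Add(-316, -397341), Rational(1, 2)) = Pow(-397657, Rational(1, 2)) = Mul(13, I, Pow(2353, Rational(1, 2))) ≈ Mul(630.60, I))
Mul(U, Pow(Function('q')(556, -695), -1)) = Mul(Mul(13, I, Pow(2353, Rational(1, 2))), Pow(Add(Rational(388, 193), Mul(Rational(-1, 157), 556)), -1)) = Mul(Mul(13, I, Pow(2353, Rational(1, 2))), Pow(Add(Rational(388, 193), Rational(-556, 157)), -1)) = Mul(Mul(13, I, Pow(2353, Rational(1, 2))), Pow(Rational(-46392, 30301), -1)) = Mul(Mul(13, I, Pow(2353, Rational(1, 2))), Rational(-30301, 46392)) = Mul(Rational(-393913, 46392), I, Pow(2353, Rational(1, 2)))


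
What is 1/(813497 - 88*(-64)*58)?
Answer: 1/1140153 ≈ 8.7707e-7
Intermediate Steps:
1/(813497 - 88*(-64)*58) = 1/(813497 + 5632*58) = 1/(813497 + 326656) = 1/1140153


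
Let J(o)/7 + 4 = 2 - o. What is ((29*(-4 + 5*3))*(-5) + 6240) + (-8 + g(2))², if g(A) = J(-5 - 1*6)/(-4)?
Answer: 83345/16 ≈ 5209.1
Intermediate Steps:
J(o) = -14 - 7*o (J(o) = -28 + 7*(2 - o) = -28 + (14 - 7*o) = -14 - 7*o)
g(A) = -63/4 (g(A) = (-14 - 7*(-5 - 1*6))/(-4) = (-14 - 7*(-5 - 6))*(-¼) = (-14 - 7*(-11))*(-¼) = (-14 + 77)*(-¼) = 63*(-¼) = -63/4)
((29*(-4 + 5*3))*(-5) + 6240) + (-8 + g(2))² = ((29*(-4 + 5*3))*(-5) + 6240) + (-8 - 63/4)² = ((29*(-4 + 15))*(-5) + 6240) + (-95/4)² = ((29*11)*(-5) + 6240) + 9025/16 = (319*(-5) + 6240) + 9025/16 = (-1595 + 6240) + 9025/16 = 4645 + 9025/16 = 83345/16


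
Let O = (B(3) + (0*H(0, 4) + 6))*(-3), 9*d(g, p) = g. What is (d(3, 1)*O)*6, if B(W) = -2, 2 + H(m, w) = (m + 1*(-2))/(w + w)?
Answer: -24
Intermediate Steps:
H(m, w) = -2 + (-2 + m)/(2*w) (H(m, w) = -2 + (m + 1*(-2))/(w + w) = -2 + (m - 2)/((2*w)) = -2 + (-2 + m)*(1/(2*w)) = -2 + (-2 + m)/(2*w))
d(g, p) = g/9
O = -12 (O = (-2 + (0*((1/2)*(-2 + 0 - 4*4)/4) + 6))*(-3) = (-2 + (0*((1/2)*(1/4)*(-2 + 0 - 16)) + 6))*(-3) = (-2 + (0*((1/2)*(1/4)*(-18)) + 6))*(-3) = (-2 + (0*(-9/4) + 6))*(-3) = (-2 + (0 + 6))*(-3) = (-2 + 6)*(-3) = 4*(-3) = -12)
(d(3, 1)*O)*6 = (((1/9)*3)*(-12))*6 = ((1/3)*(-12))*6 = -4*6 = -24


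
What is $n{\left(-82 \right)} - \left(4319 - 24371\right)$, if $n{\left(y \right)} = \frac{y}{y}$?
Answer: $20053$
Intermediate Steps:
$n{\left(y \right)} = 1$
$n{\left(-82 \right)} - \left(4319 - 24371\right) = 1 - \left(4319 - 24371\right) = 1 - -20052 = 1 + 20052 = 20053$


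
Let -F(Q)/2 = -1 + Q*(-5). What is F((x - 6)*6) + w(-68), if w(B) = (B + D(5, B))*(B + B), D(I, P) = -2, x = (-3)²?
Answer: 9702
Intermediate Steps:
x = 9
w(B) = 2*B*(-2 + B) (w(B) = (B - 2)*(B + B) = (-2 + B)*(2*B) = 2*B*(-2 + B))
F(Q) = 2 + 10*Q (F(Q) = -2*(-1 + Q*(-5)) = -2*(-1 - 5*Q) = 2 + 10*Q)
F((x - 6)*6) + w(-68) = (2 + 10*((9 - 6)*6)) + 2*(-68)*(-2 - 68) = (2 + 10*(3*6)) + 2*(-68)*(-70) = (2 + 10*18) + 9520 = (2 + 180) + 9520 = 182 + 9520 = 9702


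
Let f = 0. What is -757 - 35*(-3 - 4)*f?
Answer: -757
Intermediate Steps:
-757 - 35*(-3 - 4)*f = -757 - 35*(-3 - 4)*0 = -757 - 35*(-7*0) = -757 - 35*0 = -757 - 1*0 = -757 + 0 = -757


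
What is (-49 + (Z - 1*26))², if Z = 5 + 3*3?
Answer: 3721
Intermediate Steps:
Z = 14 (Z = 5 + 9 = 14)
(-49 + (Z - 1*26))² = (-49 + (14 - 1*26))² = (-49 + (14 - 26))² = (-49 - 12)² = (-61)² = 3721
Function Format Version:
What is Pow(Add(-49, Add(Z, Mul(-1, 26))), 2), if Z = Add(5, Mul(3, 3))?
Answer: 3721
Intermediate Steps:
Z = 14 (Z = Add(5, 9) = 14)
Pow(Add(-49, Add(Z, Mul(-1, 26))), 2) = Pow(Add(-49, Add(14, Mul(-1, 26))), 2) = Pow(Add(-49, Add(14, -26)), 2) = Pow(Add(-49, -12), 2) = Pow(-61, 2) = 3721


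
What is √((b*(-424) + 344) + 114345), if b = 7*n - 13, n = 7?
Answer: 5*√3977 ≈ 315.32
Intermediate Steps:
b = 36 (b = 7*7 - 13 = 49 - 13 = 36)
√((b*(-424) + 344) + 114345) = √((36*(-424) + 344) + 114345) = √((-15264 + 344) + 114345) = √(-14920 + 114345) = √99425 = 5*√3977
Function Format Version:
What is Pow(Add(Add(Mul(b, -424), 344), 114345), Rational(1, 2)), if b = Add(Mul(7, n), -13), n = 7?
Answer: Mul(5, Pow(3977, Rational(1, 2))) ≈ 315.32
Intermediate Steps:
b = 36 (b = Add(Mul(7, 7), -13) = Add(49, -13) = 36)
Pow(Add(Add(Mul(b, -424), 344), 114345), Rational(1, 2)) = Pow(Add(Add(Mul(36, -424), 344), 114345), Rational(1, 2)) = Pow(Add(Add(-15264, 344), 114345), Rational(1, 2)) = Pow(Add(-14920, 114345), Rational(1, 2)) = Pow(99425, Rational(1, 2)) = Mul(5, Pow(3977, Rational(1, 2)))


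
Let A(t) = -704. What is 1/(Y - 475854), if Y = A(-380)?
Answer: -1/476558 ≈ -2.0984e-6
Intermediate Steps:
Y = -704
1/(Y - 475854) = 1/(-704 - 475854) = 1/(-476558) = -1/476558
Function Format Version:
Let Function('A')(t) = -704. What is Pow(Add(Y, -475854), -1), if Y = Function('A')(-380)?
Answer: Rational(-1, 476558) ≈ -2.0984e-6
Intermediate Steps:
Y = -704
Pow(Add(Y, -475854), -1) = Pow(Add(-704, -475854), -1) = Pow(-476558, -1) = Rational(-1, 476558)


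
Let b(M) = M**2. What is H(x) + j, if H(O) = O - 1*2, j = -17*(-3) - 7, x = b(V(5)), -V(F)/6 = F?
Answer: 942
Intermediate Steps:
V(F) = -6*F
x = 900 (x = (-6*5)**2 = (-30)**2 = 900)
j = 44 (j = 51 - 7 = 44)
H(O) = -2 + O (H(O) = O - 2 = -2 + O)
H(x) + j = (-2 + 900) + 44 = 898 + 44 = 942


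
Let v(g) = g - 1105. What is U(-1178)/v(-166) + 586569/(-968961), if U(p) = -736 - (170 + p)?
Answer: -336362197/410516477 ≈ -0.81936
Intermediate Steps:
U(p) = -906 - p (U(p) = -736 + (-170 - p) = -906 - p)
v(g) = -1105 + g
U(-1178)/v(-166) + 586569/(-968961) = (-906 - 1*(-1178))/(-1105 - 166) + 586569/(-968961) = (-906 + 1178)/(-1271) + 586569*(-1/968961) = 272*(-1/1271) - 195523/322987 = -272/1271 - 195523/322987 = -336362197/410516477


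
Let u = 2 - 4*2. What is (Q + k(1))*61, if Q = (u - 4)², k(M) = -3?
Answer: 5917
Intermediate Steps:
u = -6 (u = 2 - 8 = -6)
Q = 100 (Q = (-6 - 4)² = (-10)² = 100)
(Q + k(1))*61 = (100 - 3)*61 = 97*61 = 5917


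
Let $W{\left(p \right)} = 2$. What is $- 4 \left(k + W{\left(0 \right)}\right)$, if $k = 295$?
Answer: $-1188$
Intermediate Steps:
$- 4 \left(k + W{\left(0 \right)}\right) = - 4 \left(295 + 2\right) = \left(-4\right) 297 = -1188$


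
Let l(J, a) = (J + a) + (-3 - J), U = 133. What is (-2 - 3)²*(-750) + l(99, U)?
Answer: -18620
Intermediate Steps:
l(J, a) = -3 + a
(-2 - 3)²*(-750) + l(99, U) = (-2 - 3)²*(-750) + (-3 + 133) = (-5)²*(-750) + 130 = 25*(-750) + 130 = -18750 + 130 = -18620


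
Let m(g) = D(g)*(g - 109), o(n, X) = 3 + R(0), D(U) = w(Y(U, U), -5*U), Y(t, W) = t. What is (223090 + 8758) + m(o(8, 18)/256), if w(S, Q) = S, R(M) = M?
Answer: 15194306825/65536 ≈ 2.3185e+5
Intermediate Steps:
D(U) = U
o(n, X) = 3 (o(n, X) = 3 + 0 = 3)
m(g) = g*(-109 + g) (m(g) = g*(g - 109) = g*(-109 + g))
(223090 + 8758) + m(o(8, 18)/256) = (223090 + 8758) + (3/256)*(-109 + 3/256) = 231848 + (3*(1/256))*(-109 + 3*(1/256)) = 231848 + 3*(-109 + 3/256)/256 = 231848 + (3/256)*(-27901/256) = 231848 - 83703/65536 = 15194306825/65536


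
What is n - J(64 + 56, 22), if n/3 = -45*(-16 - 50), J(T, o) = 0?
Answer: 8910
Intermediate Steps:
n = 8910 (n = 3*(-45*(-16 - 50)) = 3*(-45*(-66)) = 3*2970 = 8910)
n - J(64 + 56, 22) = 8910 - 1*0 = 8910 + 0 = 8910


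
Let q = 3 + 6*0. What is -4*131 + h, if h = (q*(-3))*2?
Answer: -542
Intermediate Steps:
q = 3 (q = 3 + 0 = 3)
h = -18 (h = (3*(-3))*2 = -9*2 = -18)
-4*131 + h = -4*131 - 18 = -524 - 18 = -542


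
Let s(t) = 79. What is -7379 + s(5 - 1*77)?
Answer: -7300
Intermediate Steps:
-7379 + s(5 - 1*77) = -7379 + 79 = -7300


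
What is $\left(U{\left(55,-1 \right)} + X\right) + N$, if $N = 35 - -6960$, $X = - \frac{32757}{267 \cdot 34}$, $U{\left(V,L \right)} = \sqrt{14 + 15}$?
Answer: $\frac{21155951}{3026} + \sqrt{29} \approx 6996.8$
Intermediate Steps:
$U{\left(V,L \right)} = \sqrt{29}$
$X = - \frac{10919}{3026}$ ($X = - \frac{32757}{9078} = \left(-32757\right) \frac{1}{9078} = - \frac{10919}{3026} \approx -3.6084$)
$N = 6995$ ($N = 35 + 6960 = 6995$)
$\left(U{\left(55,-1 \right)} + X\right) + N = \left(\sqrt{29} - \frac{10919}{3026}\right) + 6995 = \left(- \frac{10919}{3026} + \sqrt{29}\right) + 6995 = \frac{21155951}{3026} + \sqrt{29}$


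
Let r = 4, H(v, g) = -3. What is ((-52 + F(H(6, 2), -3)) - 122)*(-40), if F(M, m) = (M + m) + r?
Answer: 7040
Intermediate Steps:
F(M, m) = 4 + M + m (F(M, m) = (M + m) + 4 = 4 + M + m)
((-52 + F(H(6, 2), -3)) - 122)*(-40) = ((-52 + (4 - 3 - 3)) - 122)*(-40) = ((-52 - 2) - 122)*(-40) = (-54 - 122)*(-40) = -176*(-40) = 7040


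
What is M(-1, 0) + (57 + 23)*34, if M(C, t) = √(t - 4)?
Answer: 2720 + 2*I ≈ 2720.0 + 2.0*I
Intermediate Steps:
M(C, t) = √(-4 + t)
M(-1, 0) + (57 + 23)*34 = √(-4 + 0) + (57 + 23)*34 = √(-4) + 80*34 = 2*I + 2720 = 2720 + 2*I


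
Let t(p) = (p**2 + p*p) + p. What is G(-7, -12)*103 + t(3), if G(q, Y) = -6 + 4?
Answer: -185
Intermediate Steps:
t(p) = p + 2*p**2 (t(p) = (p**2 + p**2) + p = 2*p**2 + p = p + 2*p**2)
G(q, Y) = -2
G(-7, -12)*103 + t(3) = -2*103 + 3*(1 + 2*3) = -206 + 3*(1 + 6) = -206 + 3*7 = -206 + 21 = -185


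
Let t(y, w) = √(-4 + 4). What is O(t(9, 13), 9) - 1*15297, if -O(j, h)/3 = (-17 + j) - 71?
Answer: -15033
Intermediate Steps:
t(y, w) = 0 (t(y, w) = √0 = 0)
O(j, h) = 264 - 3*j (O(j, h) = -3*((-17 + j) - 71) = -3*(-88 + j) = 264 - 3*j)
O(t(9, 13), 9) - 1*15297 = (264 - 3*0) - 1*15297 = (264 + 0) - 15297 = 264 - 15297 = -15033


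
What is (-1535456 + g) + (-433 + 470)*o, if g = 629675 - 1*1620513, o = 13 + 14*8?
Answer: -2521669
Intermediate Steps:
o = 125 (o = 13 + 112 = 125)
g = -990838 (g = 629675 - 1620513 = -990838)
(-1535456 + g) + (-433 + 470)*o = (-1535456 - 990838) + (-433 + 470)*125 = -2526294 + 37*125 = -2526294 + 4625 = -2521669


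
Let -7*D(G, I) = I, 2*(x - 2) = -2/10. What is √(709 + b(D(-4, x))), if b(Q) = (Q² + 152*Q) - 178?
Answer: √2400101/70 ≈ 22.132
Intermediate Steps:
x = 19/10 (x = 2 + (-2/10)/2 = 2 + (-2*⅒)/2 = 2 + (½)*(-⅕) = 2 - ⅒ = 19/10 ≈ 1.9000)
D(G, I) = -I/7
b(Q) = -178 + Q² + 152*Q
√(709 + b(D(-4, x))) = √(709 + (-178 + (-⅐*19/10)² + 152*(-⅐*19/10))) = √(709 + (-178 + (-19/70)² + 152*(-19/70))) = √(709 + (-178 + 361/4900 - 1444/35)) = √(709 - 1073999/4900) = √(2400101/4900) = √2400101/70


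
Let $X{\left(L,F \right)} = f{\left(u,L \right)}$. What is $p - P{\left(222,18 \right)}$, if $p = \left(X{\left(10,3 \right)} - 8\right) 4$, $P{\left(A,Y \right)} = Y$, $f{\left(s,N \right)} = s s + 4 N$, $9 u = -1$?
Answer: $\frac{8914}{81} \approx 110.05$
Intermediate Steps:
$u = - \frac{1}{9}$ ($u = \frac{1}{9} \left(-1\right) = - \frac{1}{9} \approx -0.11111$)
$f{\left(s,N \right)} = s^{2} + 4 N$
$X{\left(L,F \right)} = \frac{1}{81} + 4 L$ ($X{\left(L,F \right)} = \left(- \frac{1}{9}\right)^{2} + 4 L = \frac{1}{81} + 4 L$)
$p = \frac{10372}{81}$ ($p = \left(\left(\frac{1}{81} + 4 \cdot 10\right) - 8\right) 4 = \left(\left(\frac{1}{81} + 40\right) - 8\right) 4 = \left(\frac{3241}{81} - 8\right) 4 = \frac{2593}{81} \cdot 4 = \frac{10372}{81} \approx 128.05$)
$p - P{\left(222,18 \right)} = \frac{10372}{81} - 18 = \frac{8914}{81}$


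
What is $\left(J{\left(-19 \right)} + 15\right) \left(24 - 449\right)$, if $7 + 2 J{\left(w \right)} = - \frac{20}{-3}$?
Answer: $- \frac{37825}{6} \approx -6304.2$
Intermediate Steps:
$J{\left(w \right)} = - \frac{1}{6}$ ($J{\left(w \right)} = - \frac{7}{2} + \frac{\left(-20\right) \frac{1}{-3}}{2} = - \frac{7}{2} + \frac{\left(-20\right) \left(- \frac{1}{3}\right)}{2} = - \frac{7}{2} + \frac{1}{2} \cdot \frac{20}{3} = - \frac{7}{2} + \frac{10}{3} = - \frac{1}{6}$)
$\left(J{\left(-19 \right)} + 15\right) \left(24 - 449\right) = \left(- \frac{1}{6} + 15\right) \left(24 - 449\right) = \frac{89}{6} \left(-425\right) = - \frac{37825}{6}$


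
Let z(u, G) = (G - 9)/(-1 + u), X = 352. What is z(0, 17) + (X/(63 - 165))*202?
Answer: -35960/51 ≈ -705.10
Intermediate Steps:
z(u, G) = (-9 + G)/(-1 + u)
z(0, 17) + (X/(63 - 165))*202 = (-9 + 17)/(-1 + 0) + (352/(63 - 165))*202 = 8/(-1) + (352/(-102))*202 = -1*8 + (352*(-1/102))*202 = -8 - 176/51*202 = -8 - 35552/51 = -35960/51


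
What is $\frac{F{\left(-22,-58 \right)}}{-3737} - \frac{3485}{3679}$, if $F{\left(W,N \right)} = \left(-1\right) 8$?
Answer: $- \frac{12994013}{13748423} \approx -0.94513$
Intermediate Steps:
$F{\left(W,N \right)} = -8$
$\frac{F{\left(-22,-58 \right)}}{-3737} - \frac{3485}{3679} = - \frac{8}{-3737} - \frac{3485}{3679} = \left(-8\right) \left(- \frac{1}{3737}\right) - \frac{3485}{3679} = \frac{8}{3737} - \frac{3485}{3679} = - \frac{12994013}{13748423}$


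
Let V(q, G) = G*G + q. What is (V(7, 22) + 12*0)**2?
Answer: 241081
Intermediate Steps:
V(q, G) = q + G**2 (V(q, G) = G**2 + q = q + G**2)
(V(7, 22) + 12*0)**2 = ((7 + 22**2) + 12*0)**2 = ((7 + 484) + 0)**2 = (491 + 0)**2 = 491**2 = 241081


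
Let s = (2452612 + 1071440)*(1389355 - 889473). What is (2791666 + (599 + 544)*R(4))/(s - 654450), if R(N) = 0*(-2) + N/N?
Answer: 2792809/1761609507414 ≈ 1.5854e-6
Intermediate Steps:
s = 1761610161864 (s = 3524052*499882 = 1761610161864)
R(N) = 1 (R(N) = 0 + 1 = 1)
(2791666 + (599 + 544)*R(4))/(s - 654450) = (2791666 + (599 + 544)*1)/(1761610161864 - 654450) = (2791666 + 1143*1)/1761609507414 = (2791666 + 1143)*(1/1761609507414) = 2792809*(1/1761609507414) = 2792809/1761609507414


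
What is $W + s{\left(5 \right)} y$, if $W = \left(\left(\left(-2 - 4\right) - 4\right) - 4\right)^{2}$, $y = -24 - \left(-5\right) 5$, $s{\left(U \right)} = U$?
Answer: $201$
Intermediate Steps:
$y = 1$ ($y = -24 - -25 = -24 + 25 = 1$)
$W = 196$ ($W = \left(\left(-6 - 4\right) - 4\right)^{2} = \left(-10 - 4\right)^{2} = \left(-14\right)^{2} = 196$)
$W + s{\left(5 \right)} y = 196 + 5 \cdot 1 = 196 + 5 = 201$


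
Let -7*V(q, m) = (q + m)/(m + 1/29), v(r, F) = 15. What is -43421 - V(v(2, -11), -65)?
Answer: -286317349/6594 ≈ -43421.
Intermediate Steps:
V(q, m) = -(m + q)/(7*(1/29 + m)) (V(q, m) = -(q + m)/(7*(m + 1/29)) = -(m + q)/(7*(m + 1/29)) = -(m + q)/(7*(1/29 + m)))
-43421 - V(v(2, -11), -65) = -43421 - 29*(-1*(-65) - 1*15)/(7*(1 + 29*(-65))) = -43421 - 29*(65 - 15)/(7*(1 - 1885)) = -43421 - 29*50/(7*(-1884)) = -43421 - 29*(-1)*50/(7*1884) = -43421 - 1*(-725/6594) = -43421 + 725/6594 = -286317349/6594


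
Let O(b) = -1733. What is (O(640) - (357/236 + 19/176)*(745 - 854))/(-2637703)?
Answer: 16161111/27389907952 ≈ 0.00059004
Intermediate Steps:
(O(640) - (357/236 + 19/176)*(745 - 854))/(-2637703) = (-1733 - (357/236 + 19/176)*(745 - 854))/(-2637703) = (-1733 - (357*(1/236) + 19*(1/176))*(-109))*(-1/2637703) = (-1733 - (357/236 + 19/176)*(-109))*(-1/2637703) = (-1733 - 16829*(-109)/10384)*(-1/2637703) = (-1733 - 1*(-1834361/10384))*(-1/2637703) = (-1733 + 1834361/10384)*(-1/2637703) = -16161111/10384*(-1/2637703) = 16161111/27389907952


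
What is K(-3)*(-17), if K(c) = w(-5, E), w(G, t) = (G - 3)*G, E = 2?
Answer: -680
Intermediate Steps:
w(G, t) = G*(-3 + G) (w(G, t) = (-3 + G)*G = G*(-3 + G))
K(c) = 40 (K(c) = -5*(-3 - 5) = -5*(-8) = 40)
K(-3)*(-17) = 40*(-17) = -680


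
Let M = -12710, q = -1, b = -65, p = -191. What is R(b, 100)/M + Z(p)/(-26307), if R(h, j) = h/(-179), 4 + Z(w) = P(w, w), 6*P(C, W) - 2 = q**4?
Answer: 625286/5985079263 ≈ 0.00010447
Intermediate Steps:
P(C, W) = 1/2 (P(C, W) = 1/3 + (1/6)*(-1)**4 = 1/3 + (1/6)*1 = 1/3 + 1/6 = 1/2)
Z(w) = -7/2 (Z(w) = -4 + 1/2 = -7/2)
R(h, j) = -h/179 (R(h, j) = h*(-1/179) = -h/179)
R(b, 100)/M + Z(p)/(-26307) = -1/179*(-65)/(-12710) - 7/2/(-26307) = (65/179)*(-1/12710) - 7/2*(-1/26307) = -13/455018 + 7/52614 = 625286/5985079263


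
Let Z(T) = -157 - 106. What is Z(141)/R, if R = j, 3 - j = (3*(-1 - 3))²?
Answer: 263/141 ≈ 1.8652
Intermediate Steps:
Z(T) = -263
j = -141 (j = 3 - (3*(-1 - 3))² = 3 - (3*(-4))² = 3 - 1*(-12)² = 3 - 1*144 = 3 - 144 = -141)
R = -141
Z(141)/R = -263/(-141) = -263*(-1/141) = 263/141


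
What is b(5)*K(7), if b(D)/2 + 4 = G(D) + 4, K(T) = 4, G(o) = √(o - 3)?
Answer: 8*√2 ≈ 11.314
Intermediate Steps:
G(o) = √(-3 + o)
b(D) = 2*√(-3 + D) (b(D) = -8 + 2*(√(-3 + D) + 4) = -8 + 2*(4 + √(-3 + D)) = -8 + (8 + 2*√(-3 + D)) = 2*√(-3 + D))
b(5)*K(7) = (2*√(-3 + 5))*4 = (2*√2)*4 = 8*√2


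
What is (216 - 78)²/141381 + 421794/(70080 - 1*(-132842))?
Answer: 153377063/69297863 ≈ 2.2133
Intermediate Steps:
(216 - 78)²/141381 + 421794/(70080 - 1*(-132842)) = 138²*(1/141381) + 421794/(70080 + 132842) = 19044*(1/141381) + 421794/202922 = 92/683 + 421794*(1/202922) = 92/683 + 210897/101461 = 153377063/69297863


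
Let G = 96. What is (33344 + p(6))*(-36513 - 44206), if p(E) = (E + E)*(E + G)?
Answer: -2790294392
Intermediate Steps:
p(E) = 2*E*(96 + E) (p(E) = (E + E)*(E + 96) = (2*E)*(96 + E) = 2*E*(96 + E))
(33344 + p(6))*(-36513 - 44206) = (33344 + 2*6*(96 + 6))*(-36513 - 44206) = (33344 + 2*6*102)*(-80719) = (33344 + 1224)*(-80719) = 34568*(-80719) = -2790294392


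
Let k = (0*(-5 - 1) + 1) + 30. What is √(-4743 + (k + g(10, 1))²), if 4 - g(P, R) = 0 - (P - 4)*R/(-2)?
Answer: I*√3719 ≈ 60.984*I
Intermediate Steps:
g(P, R) = 4 - R*(-4 + P)/2 (g(P, R) = 4 - (0 - (P - 4)*R/(-2)) = 4 - (0 - (-4 + P)*R*(-½)) = 4 - (0 - (-4 + P)*(-R/2)) = 4 - (0 - (-1)*R*(-4 + P)/2) = 4 - (0 + R*(-4 + P)/2) = 4 - R*(-4 + P)/2)
k = 31 (k = (0*(-6) + 1) + 30 = (0 + 1) + 30 = 1 + 30 = 31)
√(-4743 + (k + g(10, 1))²) = √(-4743 + (31 + (4 + 2*1 - ½*10*1))²) = √(-4743 + (31 + (4 + 2 - 5))²) = √(-4743 + (31 + 1)²) = √(-4743 + 32²) = √(-4743 + 1024) = √(-3719) = I*√3719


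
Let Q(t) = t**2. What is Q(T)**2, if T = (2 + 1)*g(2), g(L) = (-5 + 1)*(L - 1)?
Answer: 20736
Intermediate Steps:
g(L) = 4 - 4*L (g(L) = -4*(-1 + L) = 4 - 4*L)
T = -12 (T = (2 + 1)*(4 - 4*2) = 3*(4 - 8) = 3*(-4) = -12)
Q(T)**2 = ((-12)**2)**2 = 144**2 = 20736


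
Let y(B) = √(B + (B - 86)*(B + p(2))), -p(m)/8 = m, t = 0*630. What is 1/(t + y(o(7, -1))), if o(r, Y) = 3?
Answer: √1082/1082 ≈ 0.030401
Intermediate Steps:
t = 0
p(m) = -8*m
y(B) = √(B + (-86 + B)*(-16 + B)) (y(B) = √(B + (B - 86)*(B - 8*2)) = √(B + (-86 + B)*(B - 16)) = √(B + (-86 + B)*(-16 + B)))
1/(t + y(o(7, -1))) = 1/(0 + √(1376 + 3² - 101*3)) = 1/(0 + √(1376 + 9 - 303)) = 1/(0 + √1082) = 1/(√1082) = √1082/1082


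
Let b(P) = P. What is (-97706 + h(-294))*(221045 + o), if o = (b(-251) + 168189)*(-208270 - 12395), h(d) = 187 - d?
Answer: 3602946328313125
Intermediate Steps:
o = -37058038770 (o = (-251 + 168189)*(-208270 - 12395) = 167938*(-220665) = -37058038770)
(-97706 + h(-294))*(221045 + o) = (-97706 + (187 - 1*(-294)))*(221045 - 37058038770) = (-97706 + (187 + 294))*(-37057817725) = (-97706 + 481)*(-37057817725) = -97225*(-37057817725) = 3602946328313125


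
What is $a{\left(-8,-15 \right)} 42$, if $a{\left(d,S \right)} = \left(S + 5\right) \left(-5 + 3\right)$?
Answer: $840$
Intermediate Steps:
$a{\left(d,S \right)} = -10 - 2 S$ ($a{\left(d,S \right)} = \left(5 + S\right) \left(-2\right) = -10 - 2 S$)
$a{\left(-8,-15 \right)} 42 = \left(-10 - -30\right) 42 = \left(-10 + 30\right) 42 = 20 \cdot 42 = 840$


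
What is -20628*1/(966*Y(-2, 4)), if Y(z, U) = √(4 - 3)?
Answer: -3438/161 ≈ -21.354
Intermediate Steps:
Y(z, U) = 1 (Y(z, U) = √1 = 1)
-20628*1/(966*Y(-2, 4)) = -20628/(966*1) = -20628/966 = -20628*1/966 = -3438/161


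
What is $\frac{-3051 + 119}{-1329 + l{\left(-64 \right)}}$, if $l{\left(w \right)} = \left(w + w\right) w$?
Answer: $- \frac{2932}{6863} \approx -0.42722$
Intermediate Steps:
$l{\left(w \right)} = 2 w^{2}$ ($l{\left(w \right)} = 2 w w = 2 w^{2}$)
$\frac{-3051 + 119}{-1329 + l{\left(-64 \right)}} = \frac{-3051 + 119}{-1329 + 2 \left(-64\right)^{2}} = - \frac{2932}{-1329 + 2 \cdot 4096} = - \frac{2932}{-1329 + 8192} = - \frac{2932}{6863}$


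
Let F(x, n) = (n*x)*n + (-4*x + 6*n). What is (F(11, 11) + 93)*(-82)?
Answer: -118572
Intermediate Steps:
F(x, n) = -4*x + 6*n + x*n² (F(x, n) = x*n² + (-4*x + 6*n) = -4*x + 6*n + x*n²)
(F(11, 11) + 93)*(-82) = ((-4*11 + 6*11 + 11*11²) + 93)*(-82) = ((-44 + 66 + 11*121) + 93)*(-82) = ((-44 + 66 + 1331) + 93)*(-82) = (1353 + 93)*(-82) = 1446*(-82) = -118572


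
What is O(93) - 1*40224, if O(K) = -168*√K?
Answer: -40224 - 168*√93 ≈ -41844.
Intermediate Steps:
O(93) - 1*40224 = -168*√93 - 1*40224 = -168*√93 - 40224 = -40224 - 168*√93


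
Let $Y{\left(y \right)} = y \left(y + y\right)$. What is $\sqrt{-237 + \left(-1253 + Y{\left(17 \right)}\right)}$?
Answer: $4 i \sqrt{57} \approx 30.199 i$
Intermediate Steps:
$Y{\left(y \right)} = 2 y^{2}$ ($Y{\left(y \right)} = y 2 y = 2 y^{2}$)
$\sqrt{-237 + \left(-1253 + Y{\left(17 \right)}\right)} = \sqrt{-237 - \left(1253 - 2 \cdot 17^{2}\right)} = \sqrt{-237 + \left(-1253 + 2 \cdot 289\right)} = \sqrt{-237 + \left(-1253 + 578\right)} = \sqrt{-237 - 675} = \sqrt{-912} = 4 i \sqrt{57}$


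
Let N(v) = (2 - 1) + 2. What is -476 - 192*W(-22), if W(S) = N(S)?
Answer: -1052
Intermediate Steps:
N(v) = 3 (N(v) = 1 + 2 = 3)
W(S) = 3
-476 - 192*W(-22) = -476 - 192*3 = -476 - 576 = -1052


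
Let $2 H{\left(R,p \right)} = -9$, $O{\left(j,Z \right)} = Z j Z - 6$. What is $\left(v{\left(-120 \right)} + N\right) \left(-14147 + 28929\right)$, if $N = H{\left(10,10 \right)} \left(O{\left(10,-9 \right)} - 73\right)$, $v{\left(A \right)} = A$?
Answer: $-50399229$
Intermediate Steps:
$O{\left(j,Z \right)} = -6 + j Z^{2}$ ($O{\left(j,Z \right)} = j Z^{2} - 6 = -6 + j Z^{2}$)
$H{\left(R,p \right)} = - \frac{9}{2}$ ($H{\left(R,p \right)} = \frac{1}{2} \left(-9\right) = - \frac{9}{2}$)
$N = - \frac{6579}{2}$ ($N = - \frac{9 \left(\left(-6 + 10 \left(-9\right)^{2}\right) - 73\right)}{2} = - \frac{9 \left(\left(-6 + 10 \cdot 81\right) - 73\right)}{2} = - \frac{9 \left(\left(-6 + 810\right) - 73\right)}{2} = - \frac{9 \left(804 - 73\right)}{2} = \left(- \frac{9}{2}\right) 731 = - \frac{6579}{2} \approx -3289.5$)
$\left(v{\left(-120 \right)} + N\right) \left(-14147 + 28929\right) = \left(-120 - \frac{6579}{2}\right) \left(-14147 + 28929\right) = \left(- \frac{6819}{2}\right) 14782 = -50399229$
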